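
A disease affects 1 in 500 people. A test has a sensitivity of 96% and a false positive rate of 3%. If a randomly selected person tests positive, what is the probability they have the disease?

Let D = the rare event, + = positive/flagged.
P(D) = 1/500
P(+|D) = 96/100 = 24/25
P(+|D') = 3/100
P(+) = P(+|D)P(D) + P(+|D')P(D')
     = \frac{24}{25} × \frac{1}{500} + \frac{3}{100} × \frac{499}{500}
     = \frac{1593}{50000}
P(D|+) = P(+|D)P(D)/P(+) = \frac{32}{531}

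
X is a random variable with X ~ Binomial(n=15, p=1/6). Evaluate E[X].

For X ~ Binomial(n=15, p=1/6), the expected value is:
E[X] = \frac{5}{2}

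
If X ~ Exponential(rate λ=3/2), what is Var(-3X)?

For X ~ Exponential(rate λ=3/2):
Var(X) = \frac{4}{9}
Var(-3X) = (-3)² × Var(X) = 9 × \frac{4}{9} = 4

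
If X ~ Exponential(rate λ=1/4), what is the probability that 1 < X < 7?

P(1 < X < 7) = ∫_{1}^{7} f(x) dx
where f(x) = \frac{e^{- \frac{x}{4}}}{4}
= - \frac{1 - e^{\frac{3}{2}}}{e^{\frac{7}{4}}}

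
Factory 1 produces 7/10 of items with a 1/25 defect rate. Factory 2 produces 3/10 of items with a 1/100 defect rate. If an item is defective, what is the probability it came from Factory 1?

Using Bayes' theorem:
P(F1) = 7/10, P(D|F1) = 1/25
P(F2) = 3/10, P(D|F2) = 1/100
P(D) = P(D|F1)P(F1) + P(D|F2)P(F2)
     = \frac{31}{1000}
P(F1|D) = P(D|F1)P(F1) / P(D)
= \frac{28}{31}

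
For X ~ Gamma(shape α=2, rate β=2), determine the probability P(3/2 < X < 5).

P(3/2 < X < 5) = ∫_{3/2}^{5} f(x) dx
where f(x) = 4 x e^{- 2 x}
= \frac{-11 + 4 e^{7}}{e^{10}}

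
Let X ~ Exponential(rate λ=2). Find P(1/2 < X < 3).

P(1/2 < X < 3) = ∫_{1/2}^{3} f(x) dx
where f(x) = 2 e^{- 2 x}
= - \frac{1 - e^{5}}{e^{6}}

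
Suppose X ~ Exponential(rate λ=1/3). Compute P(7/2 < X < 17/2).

P(7/2 < X < 17/2) = ∫_{7/2}^{17/2} f(x) dx
where f(x) = \frac{e^{- \frac{x}{3}}}{3}
= - \frac{1 - e^{\frac{5}{3}}}{e^{\frac{17}{6}}}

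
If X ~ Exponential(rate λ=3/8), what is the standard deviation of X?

For X ~ Exponential(rate λ=3/8):
Var(X) = \frac{64}{9}
SD(X) = √(Var(X)) = √(\frac{64}{9}) = \frac{8}{3}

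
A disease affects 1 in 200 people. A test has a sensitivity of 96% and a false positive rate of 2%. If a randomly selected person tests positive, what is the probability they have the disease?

Let D = the rare event, + = positive/flagged.
P(D) = 1/200
P(+|D) = 96/100 = 24/25
P(+|D') = 2/100 = 1/50
P(+) = P(+|D)P(D) + P(+|D')P(D')
     = \frac{24}{25} × \frac{1}{200} + \frac{1}{50} × \frac{199}{200}
     = \frac{247}{10000}
P(D|+) = P(+|D)P(D)/P(+) = \frac{48}{247}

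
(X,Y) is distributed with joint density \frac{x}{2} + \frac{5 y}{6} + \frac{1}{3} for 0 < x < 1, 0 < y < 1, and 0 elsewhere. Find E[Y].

E[Y] = ∫_0^1 ∫_0^1 y × f(x,y) dx dy
= \frac{41}{72}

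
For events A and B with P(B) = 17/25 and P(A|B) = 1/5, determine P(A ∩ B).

By definition, P(A|B) = P(A ∩ B) / P(B)
So P(A ∩ B) = P(A|B) × P(B)
= 1/5 × 17/25
= 17/125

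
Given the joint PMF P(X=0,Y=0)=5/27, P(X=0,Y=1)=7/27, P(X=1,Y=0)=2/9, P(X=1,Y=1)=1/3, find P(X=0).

P(X=0) = P(X=0,Y=0) + P(X=0,Y=1)
= 5/27 + 7/27
= 4/9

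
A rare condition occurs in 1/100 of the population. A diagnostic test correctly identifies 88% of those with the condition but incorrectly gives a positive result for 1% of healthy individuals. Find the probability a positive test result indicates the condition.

Let D = the rare event, + = positive/flagged.
P(D) = 1/100
P(+|D) = 88/100 = 22/25
P(+|D') = 1/100
P(+) = P(+|D)P(D) + P(+|D')P(D')
     = \frac{22}{25} × \frac{1}{100} + \frac{1}{100} × \frac{99}{100}
     = \frac{187}{10000}
P(D|+) = P(+|D)P(D)/P(+) = \frac{8}{17}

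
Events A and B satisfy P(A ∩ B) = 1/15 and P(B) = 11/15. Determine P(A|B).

P(A|B) = P(A ∩ B) / P(B)
= (1/15) / (11/15)
= 1/11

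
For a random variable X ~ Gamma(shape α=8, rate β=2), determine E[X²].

Using the identity E[X²] = Var(X) + (E[X])²:
E[X] = 4
Var(X) = 2
E[X²] = 2 + (4)²
= 18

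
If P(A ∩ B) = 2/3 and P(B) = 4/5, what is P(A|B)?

P(A|B) = P(A ∩ B) / P(B)
= (2/3) / (4/5)
= 5/6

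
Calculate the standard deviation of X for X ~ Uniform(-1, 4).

For X ~ Uniform(-1, 4):
Var(X) = \frac{25}{12}
SD(X) = √(Var(X)) = √(\frac{25}{12}) = \frac{5 \sqrt{3}}{6}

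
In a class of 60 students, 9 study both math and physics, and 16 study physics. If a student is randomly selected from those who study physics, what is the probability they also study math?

P(A ∩ B) = 9/60 = 3/20
P(B) = 16/60 = 4/15
P(A|B) = P(A ∩ B) / P(B) = (3/20) / (4/15) = 9/16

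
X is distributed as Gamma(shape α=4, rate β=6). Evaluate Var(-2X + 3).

For X ~ Gamma(shape α=4, rate β=6):
Var(X) = \frac{1}{9}
Var(-2X + 3) = (-2)² × Var(X) = 4 × \frac{1}{9} = \frac{4}{9}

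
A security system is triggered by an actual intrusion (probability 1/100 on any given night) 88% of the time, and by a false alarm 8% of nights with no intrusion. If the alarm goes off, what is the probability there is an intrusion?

Let D = the rare event, + = positive/flagged.
P(D) = 1/100
P(+|D) = 88/100 = 22/25
P(+|D') = 8/100 = 2/25
P(+) = P(+|D)P(D) + P(+|D')P(D')
     = \frac{22}{25} × \frac{1}{100} + \frac{2}{25} × \frac{99}{100}
     = \frac{11}{125}
P(D|+) = P(+|D)P(D)/P(+) = \frac{1}{10}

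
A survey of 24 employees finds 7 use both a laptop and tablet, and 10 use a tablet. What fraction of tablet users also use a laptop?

P(A ∩ B) = 7/24
P(B) = 10/24 = 5/12
P(A|B) = P(A ∩ B) / P(B) = (7/24) / (5/12) = 7/10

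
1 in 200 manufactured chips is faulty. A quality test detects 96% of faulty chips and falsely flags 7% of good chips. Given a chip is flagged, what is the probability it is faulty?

Let D = the rare event, + = positive/flagged.
P(D) = 1/200
P(+|D) = 96/100 = 24/25
P(+|D') = 7/100
P(+) = P(+|D)P(D) + P(+|D')P(D')
     = \frac{24}{25} × \frac{1}{200} + \frac{7}{100} × \frac{199}{200}
     = \frac{1489}{20000}
P(D|+) = P(+|D)P(D)/P(+) = \frac{96}{1489}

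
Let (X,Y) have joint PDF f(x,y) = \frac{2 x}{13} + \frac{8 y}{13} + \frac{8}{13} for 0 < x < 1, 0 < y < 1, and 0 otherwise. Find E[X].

E[X] = ∫_0^1 ∫_0^1 x × f(x,y) dy dx
= ∫_0^1 ∫_0^1 x × (\frac{2 x}{13} + \frac{8 y}{13} + \frac{8}{13}) dy dx
= \frac{20}{39}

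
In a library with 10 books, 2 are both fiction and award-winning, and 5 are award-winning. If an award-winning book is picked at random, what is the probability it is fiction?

P(A ∩ B) = 2/10 = 1/5
P(B) = 5/10 = 1/2
P(A|B) = P(A ∩ B) / P(B) = (1/5) / (1/2) = 2/5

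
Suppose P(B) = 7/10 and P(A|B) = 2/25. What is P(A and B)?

By definition, P(A|B) = P(A ∩ B) / P(B)
So P(A ∩ B) = P(A|B) × P(B)
= 2/25 × 7/10
= 7/125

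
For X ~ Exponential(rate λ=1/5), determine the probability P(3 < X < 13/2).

P(3 < X < 13/2) = ∫_{3}^{13/2} f(x) dx
where f(x) = \frac{e^{- \frac{x}{5}}}{5}
= - \frac{1}{e^{\frac{13}{10}}} + e^{- \frac{3}{5}}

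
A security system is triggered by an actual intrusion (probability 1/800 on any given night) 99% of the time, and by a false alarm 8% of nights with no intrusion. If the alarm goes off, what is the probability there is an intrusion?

Let D = the rare event, + = positive/flagged.
P(D) = 1/800
P(+|D) = 99/100
P(+|D') = 8/100 = 2/25
P(+) = P(+|D)P(D) + P(+|D')P(D')
     = \frac{99}{100} × \frac{1}{800} + \frac{2}{25} × \frac{799}{800}
     = \frac{6491}{80000}
P(D|+) = P(+|D)P(D)/P(+) = \frac{99}{6491}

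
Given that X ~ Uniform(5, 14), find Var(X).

For X ~ Uniform(5, 14):
Var(X) = \frac{27}{4}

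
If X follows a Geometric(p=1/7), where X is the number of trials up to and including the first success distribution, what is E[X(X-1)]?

E[X(X-1)] = E[X² - X] = E[X²] - E[X]
E[X] = 7
E[X²] = Var(X) + (E[X])² = 42 + (7)² = 91
E[X(X-1)] = 91 - 7 = 84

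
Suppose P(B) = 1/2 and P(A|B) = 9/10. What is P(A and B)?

By definition, P(A|B) = P(A ∩ B) / P(B)
So P(A ∩ B) = P(A|B) × P(B)
= 9/10 × 1/2
= 9/20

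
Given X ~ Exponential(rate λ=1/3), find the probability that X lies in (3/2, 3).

P(3/2 < X < 3) = ∫_{3/2}^{3} f(x) dx
where f(x) = \frac{e^{- \frac{x}{3}}}{3}
= - \frac{1}{e} + e^{- \frac{1}{2}}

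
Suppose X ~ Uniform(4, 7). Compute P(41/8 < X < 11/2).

P(41/8 < X < 11/2) = ∫_{41/8}^{11/2} f(x) dx
where f(x) = \frac{1}{3}
= \frac{1}{8}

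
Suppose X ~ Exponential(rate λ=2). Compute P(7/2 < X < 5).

P(7/2 < X < 5) = ∫_{7/2}^{5} f(x) dx
where f(x) = 2 e^{- 2 x}
= - \frac{1 - e^{3}}{e^{10}}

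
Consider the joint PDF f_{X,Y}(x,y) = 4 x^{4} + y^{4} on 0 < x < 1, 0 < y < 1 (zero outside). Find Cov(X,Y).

E[XY] = ∫∫ xy × f(x,y) dx dy = \frac{5}{12}
E[X] = \frac{23}{30}
E[Y] = \frac{17}{30}
Cov(X,Y) = E[XY] - E[X]E[Y] = - \frac{4}{225}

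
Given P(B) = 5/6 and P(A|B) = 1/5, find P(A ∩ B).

By definition, P(A|B) = P(A ∩ B) / P(B)
So P(A ∩ B) = P(A|B) × P(B)
= 1/5 × 5/6
= 1/6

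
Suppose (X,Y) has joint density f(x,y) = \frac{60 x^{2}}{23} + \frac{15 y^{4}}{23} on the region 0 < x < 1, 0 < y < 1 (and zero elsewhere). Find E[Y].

E[Y] = ∫_0^1 ∫_0^1 y × f(x,y) dx dy
= \frac{25}{46}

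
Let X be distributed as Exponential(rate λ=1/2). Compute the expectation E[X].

For X ~ Exponential(rate λ=1/2), the expected value is:
E[X] = 2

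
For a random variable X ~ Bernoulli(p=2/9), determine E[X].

For X ~ Bernoulli(p=2/9), the expected value is:
E[X] = \frac{2}{9}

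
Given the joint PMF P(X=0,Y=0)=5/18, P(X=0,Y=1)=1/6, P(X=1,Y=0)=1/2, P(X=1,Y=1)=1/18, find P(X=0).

P(X=0) = P(X=0,Y=0) + P(X=0,Y=1)
= 5/18 + 1/6
= 4/9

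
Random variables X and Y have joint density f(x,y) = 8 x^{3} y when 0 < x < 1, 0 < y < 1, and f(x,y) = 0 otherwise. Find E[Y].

E[Y] = ∫_0^1 ∫_0^1 y × f(x,y) dx dy
= \frac{2}{3}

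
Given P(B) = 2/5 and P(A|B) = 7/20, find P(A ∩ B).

By definition, P(A|B) = P(A ∩ B) / P(B)
So P(A ∩ B) = P(A|B) × P(B)
= 7/20 × 2/5
= 7/50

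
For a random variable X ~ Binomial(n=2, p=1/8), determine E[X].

For X ~ Binomial(n=2, p=1/8), the expected value is:
E[X] = \frac{1}{4}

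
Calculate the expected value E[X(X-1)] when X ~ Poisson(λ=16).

E[X(X-1)] = E[X² - X] = E[X²] - E[X]
E[X] = 16
E[X²] = Var(X) + (E[X])² = 16 + (16)² = 272
E[X(X-1)] = 272 - 16 = 256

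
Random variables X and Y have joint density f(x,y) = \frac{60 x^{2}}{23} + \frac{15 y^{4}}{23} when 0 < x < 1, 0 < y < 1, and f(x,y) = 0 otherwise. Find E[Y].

E[Y] = ∫_0^1 ∫_0^1 y × f(x,y) dx dy
= \frac{25}{46}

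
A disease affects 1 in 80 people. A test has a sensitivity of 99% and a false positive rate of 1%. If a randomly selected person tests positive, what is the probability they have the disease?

Let D = the rare event, + = positive/flagged.
P(D) = 1/80
P(+|D) = 99/100
P(+|D') = 1/100
P(+) = P(+|D)P(D) + P(+|D')P(D')
     = \frac{99}{100} × \frac{1}{80} + \frac{1}{100} × \frac{79}{80}
     = \frac{89}{4000}
P(D|+) = P(+|D)P(D)/P(+) = \frac{99}{178}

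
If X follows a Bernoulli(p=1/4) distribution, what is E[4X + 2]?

For X ~ Bernoulli(p=1/4):
E[X] = \frac{1}{4}
E[4X + 2] = 4 × E[X] + 2 = 3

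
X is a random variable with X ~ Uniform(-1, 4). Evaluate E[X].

For X ~ Uniform(-1, 4), the expected value is:
E[X] = \frac{3}{2}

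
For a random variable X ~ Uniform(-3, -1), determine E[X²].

Using the identity E[X²] = Var(X) + (E[X])²:
E[X] = -2
Var(X) = \frac{1}{3}
E[X²] = \frac{1}{3} + (-2)²
= \frac{13}{3}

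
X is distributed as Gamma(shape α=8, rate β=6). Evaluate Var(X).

For X ~ Gamma(shape α=8, rate β=6):
Var(X) = \frac{2}{9}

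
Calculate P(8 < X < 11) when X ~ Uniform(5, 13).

P(8 < X < 11) = ∫_{8}^{11} f(x) dx
where f(x) = \frac{1}{8}
= \frac{3}{8}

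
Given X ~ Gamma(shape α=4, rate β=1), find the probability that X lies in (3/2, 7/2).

P(3/2 < X < 7/2) = ∫_{3/2}^{7/2} f(x) dx
where f(x) = \frac{x^{3} e^{- x}}{6}
= \frac{-853 + 201 e^{2}}{48 e^{\frac{7}{2}}}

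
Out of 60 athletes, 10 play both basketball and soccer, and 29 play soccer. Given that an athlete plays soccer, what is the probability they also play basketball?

P(A ∩ B) = 10/60 = 1/6
P(B) = 29/60
P(A|B) = P(A ∩ B) / P(B) = (1/6) / (29/60) = 10/29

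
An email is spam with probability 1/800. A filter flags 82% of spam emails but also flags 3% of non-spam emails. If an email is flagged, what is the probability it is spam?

Let D = the rare event, + = positive/flagged.
P(D) = 1/800
P(+|D) = 82/100 = 41/50
P(+|D') = 3/100
P(+) = P(+|D)P(D) + P(+|D')P(D')
     = \frac{41}{50} × \frac{1}{800} + \frac{3}{100} × \frac{799}{800}
     = \frac{2479}{80000}
P(D|+) = P(+|D)P(D)/P(+) = \frac{82}{2479}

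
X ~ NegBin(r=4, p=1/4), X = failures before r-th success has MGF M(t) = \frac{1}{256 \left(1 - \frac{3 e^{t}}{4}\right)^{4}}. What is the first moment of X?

To find E[X], compute M^(1)(0):
M^(1)(t) = \frac{3 e^{t}}{256 \left(1 - \frac{3 e^{t}}{4}\right)^{5}}
M^(1)(0) = 12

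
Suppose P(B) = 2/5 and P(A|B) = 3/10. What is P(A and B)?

By definition, P(A|B) = P(A ∩ B) / P(B)
So P(A ∩ B) = P(A|B) × P(B)
= 3/10 × 2/5
= 3/25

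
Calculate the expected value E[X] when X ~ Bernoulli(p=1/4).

For X ~ Bernoulli(p=1/4), the expected value is:
E[X] = \frac{1}{4}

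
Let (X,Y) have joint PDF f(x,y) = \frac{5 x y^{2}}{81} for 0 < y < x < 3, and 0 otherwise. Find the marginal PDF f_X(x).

f_X(x) = ∫_0^x \frac{5 x y^{2}}{81} dy = \frac{5 x^{4}}{243}
for 0 < x < 3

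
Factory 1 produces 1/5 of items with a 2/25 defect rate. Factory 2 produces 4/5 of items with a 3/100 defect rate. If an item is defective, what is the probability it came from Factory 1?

Using Bayes' theorem:
P(F1) = 1/5, P(D|F1) = 2/25
P(F2) = 4/5, P(D|F2) = 3/100
P(D) = P(D|F1)P(F1) + P(D|F2)P(F2)
     = \frac{1}{25}
P(F1|D) = P(D|F1)P(F1) / P(D)
= \frac{2}{5}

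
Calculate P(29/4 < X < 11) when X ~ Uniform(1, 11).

P(29/4 < X < 11) = ∫_{29/4}^{11} f(x) dx
where f(x) = \frac{1}{10}
= \frac{3}{8}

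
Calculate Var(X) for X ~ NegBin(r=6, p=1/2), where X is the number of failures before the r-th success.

For X ~ NegBin(r=6, p=1/2), where X is the number of failures before the r-th success:
Var(X) = 12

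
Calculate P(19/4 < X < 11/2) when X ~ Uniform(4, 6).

P(19/4 < X < 11/2) = ∫_{19/4}^{11/2} f(x) dx
where f(x) = \frac{1}{2}
= \frac{3}{8}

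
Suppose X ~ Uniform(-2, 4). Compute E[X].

For X ~ Uniform(-2, 4), the expected value is:
E[X] = 1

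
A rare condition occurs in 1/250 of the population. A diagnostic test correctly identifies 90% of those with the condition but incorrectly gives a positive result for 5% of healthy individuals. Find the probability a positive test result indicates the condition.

Let D = the rare event, + = positive/flagged.
P(D) = 1/250
P(+|D) = 90/100 = 9/10
P(+|D') = 5/100 = 1/20
P(+) = P(+|D)P(D) + P(+|D')P(D')
     = \frac{9}{10} × \frac{1}{250} + \frac{1}{20} × \frac{249}{250}
     = \frac{267}{5000}
P(D|+) = P(+|D)P(D)/P(+) = \frac{6}{89}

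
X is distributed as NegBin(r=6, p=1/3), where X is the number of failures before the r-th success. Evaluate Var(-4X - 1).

For X ~ NegBin(r=6, p=1/3), where X is the number of failures before the r-th success:
Var(X) = 36
Var(-4X - 1) = (-4)² × Var(X) = 16 × 36 = 576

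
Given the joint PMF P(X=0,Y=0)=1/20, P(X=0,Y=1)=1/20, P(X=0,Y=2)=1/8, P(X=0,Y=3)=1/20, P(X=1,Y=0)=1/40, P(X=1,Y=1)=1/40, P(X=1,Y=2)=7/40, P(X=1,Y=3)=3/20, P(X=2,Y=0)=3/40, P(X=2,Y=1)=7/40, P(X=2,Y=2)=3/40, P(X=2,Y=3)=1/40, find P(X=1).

P(X=1) = P(X=1,Y=0) + P(X=1,Y=1) + P(X=1,Y=2) + P(X=1,Y=3)
= 1/40 + 1/40 + 7/40 + 3/20
= 3/8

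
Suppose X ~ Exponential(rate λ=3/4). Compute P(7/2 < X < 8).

P(7/2 < X < 8) = ∫_{7/2}^{8} f(x) dx
where f(x) = \frac{3 e^{- \frac{3 x}{4}}}{4}
= - \frac{1}{e^{6}} + e^{- \frac{21}{8}}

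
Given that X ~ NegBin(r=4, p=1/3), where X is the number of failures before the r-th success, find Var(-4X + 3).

For X ~ NegBin(r=4, p=1/3), where X is the number of failures before the r-th success:
Var(X) = 24
Var(-4X + 3) = (-4)² × Var(X) = 16 × 24 = 384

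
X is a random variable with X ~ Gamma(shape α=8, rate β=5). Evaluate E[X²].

Using the identity E[X²] = Var(X) + (E[X])²:
E[X] = \frac{8}{5}
Var(X) = \frac{8}{25}
E[X²] = \frac{8}{25} + (\frac{8}{5})²
= \frac{72}{25}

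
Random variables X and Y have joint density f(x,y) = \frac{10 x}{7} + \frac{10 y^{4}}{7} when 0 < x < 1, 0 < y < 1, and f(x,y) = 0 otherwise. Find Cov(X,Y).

E[XY] = ∫∫ xy × f(x,y) dx dy = \frac{5}{14}
E[X] = \frac{13}{21}
E[Y] = \frac{25}{42}
Cov(X,Y) = E[XY] - E[X]E[Y] = - \frac{5}{441}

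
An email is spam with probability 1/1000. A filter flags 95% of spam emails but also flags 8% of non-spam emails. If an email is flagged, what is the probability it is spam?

Let D = the rare event, + = positive/flagged.
P(D) = 1/1000
P(+|D) = 95/100 = 19/20
P(+|D') = 8/100 = 2/25
P(+) = P(+|D)P(D) + P(+|D')P(D')
     = \frac{19}{20} × \frac{1}{1000} + \frac{2}{25} × \frac{999}{1000}
     = \frac{8087}{100000}
P(D|+) = P(+|D)P(D)/P(+) = \frac{95}{8087}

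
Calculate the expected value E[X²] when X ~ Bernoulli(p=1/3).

Using the identity E[X²] = Var(X) + (E[X])²:
E[X] = \frac{1}{3}
Var(X) = \frac{2}{9}
E[X²] = \frac{2}{9} + (\frac{1}{3})²
= \frac{1}{3}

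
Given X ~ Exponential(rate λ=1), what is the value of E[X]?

For X ~ Exponential(rate λ=1), the expected value is:
E[X] = 1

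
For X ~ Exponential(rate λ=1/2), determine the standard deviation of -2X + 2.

For X ~ Exponential(rate λ=1/2):
Var(X) = 4
SD(X) = √(Var(X)) = √(4) = 2
SD(-2X + 2) = |-2| × SD(X) = 2 × 2 = 4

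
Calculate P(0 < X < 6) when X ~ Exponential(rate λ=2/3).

P(0 < X < 6) = ∫_{0}^{6} f(x) dx
where f(x) = \frac{2 e^{- \frac{2 x}{3}}}{3}
= 1 - e^{-4}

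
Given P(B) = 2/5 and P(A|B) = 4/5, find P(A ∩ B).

By definition, P(A|B) = P(A ∩ B) / P(B)
So P(A ∩ B) = P(A|B) × P(B)
= 4/5 × 2/5
= 8/25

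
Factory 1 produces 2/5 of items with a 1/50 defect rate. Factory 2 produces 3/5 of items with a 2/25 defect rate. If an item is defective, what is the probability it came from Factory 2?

Using Bayes' theorem:
P(F1) = 2/5, P(D|F1) = 1/50
P(F2) = 3/5, P(D|F2) = 2/25
P(D) = P(D|F1)P(F1) + P(D|F2)P(F2)
     = \frac{7}{125}
P(F2|D) = P(D|F2)P(F2) / P(D)
= \frac{6}{7}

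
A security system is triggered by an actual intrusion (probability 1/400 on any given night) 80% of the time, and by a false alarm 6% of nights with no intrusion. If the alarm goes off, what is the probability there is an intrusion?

Let D = the rare event, + = positive/flagged.
P(D) = 1/400
P(+|D) = 80/100 = 4/5
P(+|D') = 6/100 = 3/50
P(+) = P(+|D)P(D) + P(+|D')P(D')
     = \frac{4}{5} × \frac{1}{400} + \frac{3}{50} × \frac{399}{400}
     = \frac{1237}{20000}
P(D|+) = P(+|D)P(D)/P(+) = \frac{40}{1237}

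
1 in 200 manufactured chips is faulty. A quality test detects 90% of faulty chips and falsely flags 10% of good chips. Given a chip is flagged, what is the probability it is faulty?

Let D = the rare event, + = positive/flagged.
P(D) = 1/200
P(+|D) = 90/100 = 9/10
P(+|D') = 10/100 = 1/10
P(+) = P(+|D)P(D) + P(+|D')P(D')
     = \frac{9}{10} × \frac{1}{200} + \frac{1}{10} × \frac{199}{200}
     = \frac{13}{125}
P(D|+) = P(+|D)P(D)/P(+) = \frac{9}{208}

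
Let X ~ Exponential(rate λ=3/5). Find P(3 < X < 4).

P(3 < X < 4) = ∫_{3}^{4} f(x) dx
where f(x) = \frac{3 e^{- \frac{3 x}{5}}}{5}
= - \frac{1 - e^{\frac{3}{5}}}{e^{\frac{12}{5}}}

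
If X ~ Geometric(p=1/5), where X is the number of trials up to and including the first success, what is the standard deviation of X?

For X ~ Geometric(p=1/5), where X is the number of trials up to and including the first success:
Var(X) = 20
SD(X) = √(Var(X)) = √(20) = 2 \sqrt{5}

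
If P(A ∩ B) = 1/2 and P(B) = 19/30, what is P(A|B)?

P(A|B) = P(A ∩ B) / P(B)
= (1/2) / (19/30)
= 15/19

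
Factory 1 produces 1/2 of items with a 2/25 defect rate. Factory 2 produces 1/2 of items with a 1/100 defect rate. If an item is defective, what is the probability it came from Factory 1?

Using Bayes' theorem:
P(F1) = 1/2, P(D|F1) = 2/25
P(F2) = 1/2, P(D|F2) = 1/100
P(D) = P(D|F1)P(F1) + P(D|F2)P(F2)
     = \frac{9}{200}
P(F1|D) = P(D|F1)P(F1) / P(D)
= \frac{8}{9}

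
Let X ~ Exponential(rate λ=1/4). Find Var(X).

For X ~ Exponential(rate λ=1/4):
Var(X) = 16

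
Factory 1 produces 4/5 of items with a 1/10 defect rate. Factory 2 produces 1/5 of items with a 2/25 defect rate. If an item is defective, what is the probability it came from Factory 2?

Using Bayes' theorem:
P(F1) = 4/5, P(D|F1) = 1/10
P(F2) = 1/5, P(D|F2) = 2/25
P(D) = P(D|F1)P(F1) + P(D|F2)P(F2)
     = \frac{12}{125}
P(F2|D) = P(D|F2)P(F2) / P(D)
= \frac{1}{6}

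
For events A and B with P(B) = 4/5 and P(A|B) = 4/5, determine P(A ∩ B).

By definition, P(A|B) = P(A ∩ B) / P(B)
So P(A ∩ B) = P(A|B) × P(B)
= 4/5 × 4/5
= 16/25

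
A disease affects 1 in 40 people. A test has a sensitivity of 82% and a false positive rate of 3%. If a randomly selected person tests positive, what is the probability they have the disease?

Let D = the rare event, + = positive/flagged.
P(D) = 1/40
P(+|D) = 82/100 = 41/50
P(+|D') = 3/100
P(+) = P(+|D)P(D) + P(+|D')P(D')
     = \frac{41}{50} × \frac{1}{40} + \frac{3}{100} × \frac{39}{40}
     = \frac{199}{4000}
P(D|+) = P(+|D)P(D)/P(+) = \frac{82}{199}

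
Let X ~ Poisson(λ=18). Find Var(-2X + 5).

For X ~ Poisson(λ=18):
Var(X) = 18
Var(-2X + 5) = (-2)² × Var(X) = 4 × 18 = 72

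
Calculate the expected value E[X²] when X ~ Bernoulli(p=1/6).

Using the identity E[X²] = Var(X) + (E[X])²:
E[X] = \frac{1}{6}
Var(X) = \frac{5}{36}
E[X²] = \frac{5}{36} + (\frac{1}{6})²
= \frac{1}{6}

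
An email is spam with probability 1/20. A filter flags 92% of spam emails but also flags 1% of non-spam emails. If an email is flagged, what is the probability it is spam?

Let D = the rare event, + = positive/flagged.
P(D) = 1/20
P(+|D) = 92/100 = 23/25
P(+|D') = 1/100
P(+) = P(+|D)P(D) + P(+|D')P(D')
     = \frac{23}{25} × \frac{1}{20} + \frac{1}{100} × \frac{19}{20}
     = \frac{111}{2000}
P(D|+) = P(+|D)P(D)/P(+) = \frac{92}{111}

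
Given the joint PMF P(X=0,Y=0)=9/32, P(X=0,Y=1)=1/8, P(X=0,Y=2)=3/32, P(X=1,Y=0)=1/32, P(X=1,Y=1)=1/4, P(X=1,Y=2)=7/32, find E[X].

First find marginal of X:
P(X=0) = 1/2
P(X=1) = 1/2
E[X] = 0 × 1/2 + 1 × 1/2 = 1/2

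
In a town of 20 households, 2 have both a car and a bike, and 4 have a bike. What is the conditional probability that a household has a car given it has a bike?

P(A ∩ B) = 2/20 = 1/10
P(B) = 4/20 = 1/5
P(A|B) = P(A ∩ B) / P(B) = (1/10) / (1/5) = 1/2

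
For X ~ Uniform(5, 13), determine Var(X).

For X ~ Uniform(5, 13):
Var(X) = \frac{16}{3}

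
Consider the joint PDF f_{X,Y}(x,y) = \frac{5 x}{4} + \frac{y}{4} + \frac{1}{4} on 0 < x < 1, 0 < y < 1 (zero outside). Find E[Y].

E[Y] = ∫_0^1 ∫_0^1 y × f(x,y) dx dy
= \frac{25}{48}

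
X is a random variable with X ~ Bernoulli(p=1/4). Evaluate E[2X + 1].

For X ~ Bernoulli(p=1/4):
E[X] = \frac{1}{4}
E[2X + 1] = 2 × E[X] + 1 = \frac{3}{2}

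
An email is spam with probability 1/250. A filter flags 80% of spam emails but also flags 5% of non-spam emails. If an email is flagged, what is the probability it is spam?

Let D = the rare event, + = positive/flagged.
P(D) = 1/250
P(+|D) = 80/100 = 4/5
P(+|D') = 5/100 = 1/20
P(+) = P(+|D)P(D) + P(+|D')P(D')
     = \frac{4}{5} × \frac{1}{250} + \frac{1}{20} × \frac{249}{250}
     = \frac{53}{1000}
P(D|+) = P(+|D)P(D)/P(+) = \frac{16}{265}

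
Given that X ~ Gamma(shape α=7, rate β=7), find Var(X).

For X ~ Gamma(shape α=7, rate β=7):
Var(X) = \frac{1}{7}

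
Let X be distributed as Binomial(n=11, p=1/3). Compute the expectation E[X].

For X ~ Binomial(n=11, p=1/3), the expected value is:
E[X] = \frac{11}{3}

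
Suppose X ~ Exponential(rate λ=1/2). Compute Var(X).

For X ~ Exponential(rate λ=1/2):
Var(X) = 4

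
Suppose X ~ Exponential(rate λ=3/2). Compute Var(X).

For X ~ Exponential(rate λ=3/2):
Var(X) = \frac{4}{9}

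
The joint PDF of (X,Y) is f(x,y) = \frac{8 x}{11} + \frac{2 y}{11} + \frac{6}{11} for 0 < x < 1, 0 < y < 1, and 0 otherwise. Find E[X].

E[X] = ∫_0^1 ∫_0^1 x × f(x,y) dy dx
= ∫_0^1 ∫_0^1 x × (\frac{8 x}{11} + \frac{2 y}{11} + \frac{6}{11}) dy dx
= \frac{37}{66}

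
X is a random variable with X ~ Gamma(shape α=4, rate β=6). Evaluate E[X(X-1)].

E[X(X-1)] = E[X² - X] = E[X²] - E[X]
E[X] = \frac{2}{3}
E[X²] = Var(X) + (E[X])² = \frac{1}{9} + (\frac{2}{3})² = \frac{5}{9}
E[X(X-1)] = \frac{5}{9} - \frac{2}{3} = - \frac{1}{9}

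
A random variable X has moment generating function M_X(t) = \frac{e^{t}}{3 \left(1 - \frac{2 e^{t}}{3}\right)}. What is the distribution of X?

The MGF M(t) = \frac{e^{t}}{3 \left(1 - \frac{2 e^{t}}{3}\right)} is the standard form for the Geometric distribution.
Comparing with the known MGF formula identifies: Geometric(p=1/3), X = trial number of first success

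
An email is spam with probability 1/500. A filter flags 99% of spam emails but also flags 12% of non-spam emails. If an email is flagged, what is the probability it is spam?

Let D = the rare event, + = positive/flagged.
P(D) = 1/500
P(+|D) = 99/100
P(+|D') = 12/100 = 3/25
P(+) = P(+|D)P(D) + P(+|D')P(D')
     = \frac{99}{100} × \frac{1}{500} + \frac{3}{25} × \frac{499}{500}
     = \frac{6087}{50000}
P(D|+) = P(+|D)P(D)/P(+) = \frac{33}{2029}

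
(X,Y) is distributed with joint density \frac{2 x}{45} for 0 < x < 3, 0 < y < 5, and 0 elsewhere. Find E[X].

f_X(x) = ∫_0^5 \frac{2 x}{45} dy = \frac{2 x}{9}
E[X] = ∫_0^3 x × (\frac{2 x}{9}) dx = 2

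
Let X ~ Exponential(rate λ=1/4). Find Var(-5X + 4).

For X ~ Exponential(rate λ=1/4):
Var(X) = 16
Var(-5X + 4) = (-5)² × Var(X) = 25 × 16 = 400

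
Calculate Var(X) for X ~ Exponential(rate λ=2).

For X ~ Exponential(rate λ=2):
Var(X) = \frac{1}{4}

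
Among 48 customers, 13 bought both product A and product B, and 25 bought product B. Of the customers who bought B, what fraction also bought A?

P(A ∩ B) = 13/48
P(B) = 25/48
P(A|B) = P(A ∩ B) / P(B) = (13/48) / (25/48) = 13/25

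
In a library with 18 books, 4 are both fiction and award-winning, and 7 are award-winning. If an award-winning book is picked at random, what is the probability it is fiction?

P(A ∩ B) = 4/18 = 2/9
P(B) = 7/18
P(A|B) = P(A ∩ B) / P(B) = (2/9) / (7/18) = 4/7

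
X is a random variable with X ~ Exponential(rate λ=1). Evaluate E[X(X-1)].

E[X(X-1)] = E[X² - X] = E[X²] - E[X]
E[X] = 1
E[X²] = Var(X) + (E[X])² = 1 + (1)² = 2
E[X(X-1)] = 2 - 1 = 1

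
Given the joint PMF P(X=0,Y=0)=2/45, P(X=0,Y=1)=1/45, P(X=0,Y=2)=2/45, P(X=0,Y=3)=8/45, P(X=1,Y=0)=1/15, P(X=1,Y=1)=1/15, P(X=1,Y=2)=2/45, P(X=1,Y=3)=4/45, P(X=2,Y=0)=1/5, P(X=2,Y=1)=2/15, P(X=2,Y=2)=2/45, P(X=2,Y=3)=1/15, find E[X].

First find marginal of X:
P(X=0) = 13/45
P(X=1) = 4/15
P(X=2) = 4/9
E[X] = 0 × 13/45 + 1 × 4/15 + 2 × 4/9 = 52/45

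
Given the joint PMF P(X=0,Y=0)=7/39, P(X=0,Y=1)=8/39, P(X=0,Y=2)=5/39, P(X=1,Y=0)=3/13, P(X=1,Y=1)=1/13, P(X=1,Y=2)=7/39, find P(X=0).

P(X=0) = P(X=0,Y=0) + P(X=0,Y=1) + P(X=0,Y=2)
= 7/39 + 8/39 + 5/39
= 20/39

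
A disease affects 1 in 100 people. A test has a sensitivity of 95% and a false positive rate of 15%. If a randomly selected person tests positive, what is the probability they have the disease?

Let D = the rare event, + = positive/flagged.
P(D) = 1/100
P(+|D) = 95/100 = 19/20
P(+|D') = 15/100 = 3/20
P(+) = P(+|D)P(D) + P(+|D')P(D')
     = \frac{19}{20} × \frac{1}{100} + \frac{3}{20} × \frac{99}{100}
     = \frac{79}{500}
P(D|+) = P(+|D)P(D)/P(+) = \frac{19}{316}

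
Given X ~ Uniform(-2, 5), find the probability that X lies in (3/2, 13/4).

P(3/2 < X < 13/4) = ∫_{3/2}^{13/4} f(x) dx
where f(x) = \frac{1}{7}
= \frac{1}{4}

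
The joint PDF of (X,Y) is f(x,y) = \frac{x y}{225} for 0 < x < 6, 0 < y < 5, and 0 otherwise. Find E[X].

f_X(x) = ∫_0^5 \frac{x y}{225} dy = \frac{x}{18}
E[X] = ∫_0^6 x × (\frac{x}{18}) dx = 4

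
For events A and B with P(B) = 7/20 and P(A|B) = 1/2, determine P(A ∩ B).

By definition, P(A|B) = P(A ∩ B) / P(B)
So P(A ∩ B) = P(A|B) × P(B)
= 1/2 × 7/20
= 7/40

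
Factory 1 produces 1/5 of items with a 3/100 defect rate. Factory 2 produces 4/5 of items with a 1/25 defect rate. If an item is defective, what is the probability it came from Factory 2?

Using Bayes' theorem:
P(F1) = 1/5, P(D|F1) = 3/100
P(F2) = 4/5, P(D|F2) = 1/25
P(D) = P(D|F1)P(F1) + P(D|F2)P(F2)
     = \frac{19}{500}
P(F2|D) = P(D|F2)P(F2) / P(D)
= \frac{16}{19}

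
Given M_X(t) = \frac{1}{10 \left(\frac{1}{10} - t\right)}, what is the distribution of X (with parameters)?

The MGF M(t) = \frac{1}{10 \left(\frac{1}{10} - t\right)} is the standard form for the Exponential distribution.
Comparing with the known MGF formula identifies: Exponential(rate λ=1/10)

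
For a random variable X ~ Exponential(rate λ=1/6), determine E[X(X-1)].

E[X(X-1)] = E[X² - X] = E[X²] - E[X]
E[X] = 6
E[X²] = Var(X) + (E[X])² = 36 + (6)² = 72
E[X(X-1)] = 72 - 6 = 66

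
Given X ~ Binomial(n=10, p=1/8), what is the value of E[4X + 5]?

For X ~ Binomial(n=10, p=1/8):
E[X] = \frac{5}{4}
E[4X + 5] = 4 × E[X] + 5 = 10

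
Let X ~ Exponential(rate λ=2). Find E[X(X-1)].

E[X(X-1)] = E[X² - X] = E[X²] - E[X]
E[X] = \frac{1}{2}
E[X²] = Var(X) + (E[X])² = \frac{1}{4} + (\frac{1}{2})² = \frac{1}{2}
E[X(X-1)] = \frac{1}{2} - \frac{1}{2} = 0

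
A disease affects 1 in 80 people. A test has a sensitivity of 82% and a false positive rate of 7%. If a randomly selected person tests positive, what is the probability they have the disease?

Let D = the rare event, + = positive/flagged.
P(D) = 1/80
P(+|D) = 82/100 = 41/50
P(+|D') = 7/100
P(+) = P(+|D)P(D) + P(+|D')P(D')
     = \frac{41}{50} × \frac{1}{80} + \frac{7}{100} × \frac{79}{80}
     = \frac{127}{1600}
P(D|+) = P(+|D)P(D)/P(+) = \frac{82}{635}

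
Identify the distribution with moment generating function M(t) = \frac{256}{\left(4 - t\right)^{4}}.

The MGF M(t) = \frac{256}{\left(4 - t\right)^{4}} is the standard form for the Gamma distribution.
Comparing with the known MGF formula identifies: Gamma(shape α=4, rate β=4)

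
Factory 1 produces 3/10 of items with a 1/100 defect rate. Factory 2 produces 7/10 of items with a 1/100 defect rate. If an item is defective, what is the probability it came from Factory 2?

Using Bayes' theorem:
P(F1) = 3/10, P(D|F1) = 1/100
P(F2) = 7/10, P(D|F2) = 1/100
P(D) = P(D|F1)P(F1) + P(D|F2)P(F2)
     = \frac{1}{100}
P(F2|D) = P(D|F2)P(F2) / P(D)
= \frac{7}{10}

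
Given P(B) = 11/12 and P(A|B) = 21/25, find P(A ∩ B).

By definition, P(A|B) = P(A ∩ B) / P(B)
So P(A ∩ B) = P(A|B) × P(B)
= 21/25 × 11/12
= 77/100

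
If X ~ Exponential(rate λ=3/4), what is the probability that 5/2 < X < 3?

P(5/2 < X < 3) = ∫_{5/2}^{3} f(x) dx
where f(x) = \frac{3 e^{- \frac{3 x}{4}}}{4}
= - \frac{1}{e^{\frac{9}{4}}} + e^{- \frac{15}{8}}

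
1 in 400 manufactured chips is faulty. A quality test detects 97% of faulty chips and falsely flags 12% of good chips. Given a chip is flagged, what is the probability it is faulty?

Let D = the rare event, + = positive/flagged.
P(D) = 1/400
P(+|D) = 97/100
P(+|D') = 12/100 = 3/25
P(+) = P(+|D)P(D) + P(+|D')P(D')
     = \frac{97}{100} × \frac{1}{400} + \frac{3}{25} × \frac{399}{400}
     = \frac{977}{8000}
P(D|+) = P(+|D)P(D)/P(+) = \frac{97}{4885}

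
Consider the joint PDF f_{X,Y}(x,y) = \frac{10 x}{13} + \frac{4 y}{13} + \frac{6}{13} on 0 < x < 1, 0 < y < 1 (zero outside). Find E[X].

E[X] = ∫_0^1 ∫_0^1 x × f(x,y) dy dx
= ∫_0^1 ∫_0^1 x × (\frac{10 x}{13} + \frac{4 y}{13} + \frac{6}{13}) dy dx
= \frac{22}{39}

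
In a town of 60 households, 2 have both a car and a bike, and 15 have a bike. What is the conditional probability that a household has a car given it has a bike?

P(A ∩ B) = 2/60 = 1/30
P(B) = 15/60 = 1/4
P(A|B) = P(A ∩ B) / P(B) = (1/30) / (1/4) = 2/15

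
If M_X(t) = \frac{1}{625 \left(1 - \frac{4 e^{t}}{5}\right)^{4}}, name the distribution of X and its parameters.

The MGF M(t) = \frac{1}{625 \left(1 - \frac{4 e^{t}}{5}\right)^{4}} is the standard form for the NegativeBinomial distribution.
Comparing with the known MGF formula identifies: NegBin(r=4, p=1/5), X = failures before r-th success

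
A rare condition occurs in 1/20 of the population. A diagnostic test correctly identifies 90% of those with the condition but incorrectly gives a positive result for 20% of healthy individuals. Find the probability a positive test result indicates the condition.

Let D = the rare event, + = positive/flagged.
P(D) = 1/20
P(+|D) = 90/100 = 9/10
P(+|D') = 20/100 = 1/5
P(+) = P(+|D)P(D) + P(+|D')P(D')
     = \frac{9}{10} × \frac{1}{20} + \frac{1}{5} × \frac{19}{20}
     = \frac{47}{200}
P(D|+) = P(+|D)P(D)/P(+) = \frac{9}{47}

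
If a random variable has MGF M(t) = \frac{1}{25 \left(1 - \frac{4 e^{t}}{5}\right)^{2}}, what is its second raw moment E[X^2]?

To find E[X^2], compute M^(2)(0):
M^(1)(t) = \frac{8 e^{t}}{125 \left(1 - \frac{4 e^{t}}{5}\right)^{3}}
M^(2)(t) = \frac{8 e^{t}}{125 \left(1 - \frac{4 e^{t}}{5}\right)^{3}} + \frac{96 e^{2 t}}{625 \left(1 - \frac{4 e^{t}}{5}\right)^{4}}
M^(2)(0) = 104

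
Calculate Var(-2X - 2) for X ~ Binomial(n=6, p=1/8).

For X ~ Binomial(n=6, p=1/8):
Var(X) = \frac{21}{32}
Var(-2X - 2) = (-2)² × Var(X) = 4 × \frac{21}{32} = \frac{21}{8}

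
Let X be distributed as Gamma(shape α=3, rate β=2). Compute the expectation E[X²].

Using the identity E[X²] = Var(X) + (E[X])²:
E[X] = \frac{3}{2}
Var(X) = \frac{3}{4}
E[X²] = \frac{3}{4} + (\frac{3}{2})²
= 3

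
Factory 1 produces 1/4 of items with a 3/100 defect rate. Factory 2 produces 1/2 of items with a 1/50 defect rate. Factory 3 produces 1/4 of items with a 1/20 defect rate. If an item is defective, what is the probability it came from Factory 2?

Using Bayes' theorem:
P(F1) = 1/4, P(D|F1) = 3/100
P(F2) = 1/2, P(D|F2) = 1/50
P(F3) = 1/4, P(D|F3) = 1/20
P(D) = P(D|F1)P(F1) + P(D|F2)P(F2) + P(D|F3)P(F3)
     = \frac{3}{100}
P(F2|D) = P(D|F2)P(F2) / P(D)
= \frac{1}{3}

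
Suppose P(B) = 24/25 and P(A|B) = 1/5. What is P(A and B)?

By definition, P(A|B) = P(A ∩ B) / P(B)
So P(A ∩ B) = P(A|B) × P(B)
= 1/5 × 24/25
= 24/125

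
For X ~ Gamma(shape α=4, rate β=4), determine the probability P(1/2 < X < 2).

P(1/2 < X < 2) = ∫_{1/2}^{2} f(x) dx
where f(x) = \frac{128 x^{3} e^{- 4 x}}{3}
= \frac{-379 + 19 e^{6}}{3 e^{8}}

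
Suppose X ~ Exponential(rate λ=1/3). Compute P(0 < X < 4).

P(0 < X < 4) = ∫_{0}^{4} f(x) dx
where f(x) = \frac{e^{- \frac{x}{3}}}{3}
= 1 - e^{- \frac{4}{3}}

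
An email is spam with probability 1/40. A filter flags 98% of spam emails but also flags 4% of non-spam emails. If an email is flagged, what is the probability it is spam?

Let D = the rare event, + = positive/flagged.
P(D) = 1/40
P(+|D) = 98/100 = 49/50
P(+|D') = 4/100 = 1/25
P(+) = P(+|D)P(D) + P(+|D')P(D')
     = \frac{49}{50} × \frac{1}{40} + \frac{1}{25} × \frac{39}{40}
     = \frac{127}{2000}
P(D|+) = P(+|D)P(D)/P(+) = \frac{49}{127}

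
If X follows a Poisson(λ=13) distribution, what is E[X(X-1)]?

E[X(X-1)] = E[X² - X] = E[X²] - E[X]
E[X] = 13
E[X²] = Var(X) + (E[X])² = 13 + (13)² = 182
E[X(X-1)] = 182 - 13 = 169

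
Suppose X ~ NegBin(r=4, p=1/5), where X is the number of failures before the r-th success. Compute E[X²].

Using the identity E[X²] = Var(X) + (E[X])²:
E[X] = 16
Var(X) = 80
E[X²] = 80 + (16)²
= 336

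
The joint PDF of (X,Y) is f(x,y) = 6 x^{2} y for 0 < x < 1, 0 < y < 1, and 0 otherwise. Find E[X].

E[X] = ∫_0^1 ∫_0^1 x × f(x,y) dy dx
= ∫_0^1 ∫_0^1 x × (6 x^{2} y) dy dx
= \frac{3}{4}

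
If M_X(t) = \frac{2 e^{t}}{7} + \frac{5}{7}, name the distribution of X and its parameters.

The MGF M(t) = \frac{2 e^{t}}{7} + \frac{5}{7} is the standard form for the Bernoulli distribution.
Comparing with the known MGF formula identifies: Bernoulli(p=2/7)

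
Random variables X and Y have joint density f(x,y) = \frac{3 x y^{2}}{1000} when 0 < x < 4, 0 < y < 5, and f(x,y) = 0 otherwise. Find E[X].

f_X(x) = ∫_0^5 \frac{3 x y^{2}}{1000} dy = \frac{x}{8}
E[X] = ∫_0^4 x × (\frac{x}{8}) dx = \frac{8}{3}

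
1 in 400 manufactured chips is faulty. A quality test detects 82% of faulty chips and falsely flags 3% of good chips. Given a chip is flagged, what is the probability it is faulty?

Let D = the rare event, + = positive/flagged.
P(D) = 1/400
P(+|D) = 82/100 = 41/50
P(+|D') = 3/100
P(+) = P(+|D)P(D) + P(+|D')P(D')
     = \frac{41}{50} × \frac{1}{400} + \frac{3}{100} × \frac{399}{400}
     = \frac{1279}{40000}
P(D|+) = P(+|D)P(D)/P(+) = \frac{82}{1279}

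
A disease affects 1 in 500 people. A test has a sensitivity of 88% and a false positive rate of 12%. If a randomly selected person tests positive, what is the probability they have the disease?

Let D = the rare event, + = positive/flagged.
P(D) = 1/500
P(+|D) = 88/100 = 22/25
P(+|D') = 12/100 = 3/25
P(+) = P(+|D)P(D) + P(+|D')P(D')
     = \frac{22}{25} × \frac{1}{500} + \frac{3}{25} × \frac{499}{500}
     = \frac{1519}{12500}
P(D|+) = P(+|D)P(D)/P(+) = \frac{22}{1519}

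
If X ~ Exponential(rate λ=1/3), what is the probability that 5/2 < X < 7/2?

P(5/2 < X < 7/2) = ∫_{5/2}^{7/2} f(x) dx
where f(x) = \frac{e^{- \frac{x}{3}}}{3}
= - \frac{1 - e^{\frac{1}{3}}}{e^{\frac{7}{6}}}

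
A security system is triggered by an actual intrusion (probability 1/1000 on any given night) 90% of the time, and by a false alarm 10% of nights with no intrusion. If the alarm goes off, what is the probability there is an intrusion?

Let D = the rare event, + = positive/flagged.
P(D) = 1/1000
P(+|D) = 90/100 = 9/10
P(+|D') = 10/100 = 1/10
P(+) = P(+|D)P(D) + P(+|D')P(D')
     = \frac{9}{10} × \frac{1}{1000} + \frac{1}{10} × \frac{999}{1000}
     = \frac{63}{625}
P(D|+) = P(+|D)P(D)/P(+) = \frac{1}{112}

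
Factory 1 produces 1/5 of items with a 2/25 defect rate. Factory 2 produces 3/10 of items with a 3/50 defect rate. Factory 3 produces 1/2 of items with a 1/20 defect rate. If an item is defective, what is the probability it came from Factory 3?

Using Bayes' theorem:
P(F1) = 1/5, P(D|F1) = 2/25
P(F2) = 3/10, P(D|F2) = 3/50
P(F3) = 1/2, P(D|F3) = 1/20
P(D) = P(D|F1)P(F1) + P(D|F2)P(F2) + P(D|F3)P(F3)
     = \frac{59}{1000}
P(F3|D) = P(D|F3)P(F3) / P(D)
= \frac{25}{59}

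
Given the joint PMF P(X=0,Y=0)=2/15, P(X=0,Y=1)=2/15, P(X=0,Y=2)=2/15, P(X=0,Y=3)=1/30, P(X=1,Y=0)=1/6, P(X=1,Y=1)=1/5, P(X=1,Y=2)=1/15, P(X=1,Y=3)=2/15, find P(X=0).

P(X=0) = P(X=0,Y=0) + P(X=0,Y=1) + P(X=0,Y=2) + P(X=0,Y=3)
= 2/15 + 2/15 + 2/15 + 1/30
= 13/30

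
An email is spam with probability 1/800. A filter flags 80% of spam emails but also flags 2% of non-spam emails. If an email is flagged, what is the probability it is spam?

Let D = the rare event, + = positive/flagged.
P(D) = 1/800
P(+|D) = 80/100 = 4/5
P(+|D') = 2/100 = 1/50
P(+) = P(+|D)P(D) + P(+|D')P(D')
     = \frac{4}{5} × \frac{1}{800} + \frac{1}{50} × \frac{799}{800}
     = \frac{839}{40000}
P(D|+) = P(+|D)P(D)/P(+) = \frac{40}{839}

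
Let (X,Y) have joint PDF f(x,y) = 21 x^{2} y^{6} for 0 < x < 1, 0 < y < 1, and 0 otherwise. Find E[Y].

E[Y] = ∫_0^1 ∫_0^1 y × f(x,y) dx dy
= \frac{7}{8}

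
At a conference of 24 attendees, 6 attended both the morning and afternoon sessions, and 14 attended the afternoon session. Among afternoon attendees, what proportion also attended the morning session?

P(A ∩ B) = 6/24 = 1/4
P(B) = 14/24 = 7/12
P(A|B) = P(A ∩ B) / P(B) = (1/4) / (7/12) = 3/7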